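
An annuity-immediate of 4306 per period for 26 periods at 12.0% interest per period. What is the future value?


FV = PMT * ((1+i)^n - 1) / i
= 4306 * ((1.12)^26 - 1) / 0.12
= 4306 * (19.040072 - 1) / 0.12
= 647337.9218


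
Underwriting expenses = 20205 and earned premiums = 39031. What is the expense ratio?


Expense ratio = expenses / premiums
= 20205 / 39031
= 0.5177


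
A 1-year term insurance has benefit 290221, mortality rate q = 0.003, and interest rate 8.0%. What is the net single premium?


NSP = benefit * q * v
v = 1/(1+i) = 0.925926
NSP = 290221 * 0.003 * 0.925926
= 806.1694


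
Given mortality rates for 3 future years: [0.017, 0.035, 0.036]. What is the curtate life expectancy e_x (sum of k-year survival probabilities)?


e_x = sum_{k=1}^{n} k_p_x
k_p_x values:
  1_p_x = 0.983
  2_p_x = 0.948595
  3_p_x = 0.914446
e_x = 2.846


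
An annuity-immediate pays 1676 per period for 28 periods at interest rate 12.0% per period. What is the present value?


PV = PMT * (1 - (1+i)^(-n)) / i
= 1676 * (1 - (1+0.12)^(-28)) / 0.12
= 1676 * (1 - 0.041869) / 0.12
= 1676 * 7.984423
= 13381.8926


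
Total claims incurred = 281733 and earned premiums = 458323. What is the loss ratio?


Loss ratio = claims / premiums
= 281733 / 458323
= 0.6147


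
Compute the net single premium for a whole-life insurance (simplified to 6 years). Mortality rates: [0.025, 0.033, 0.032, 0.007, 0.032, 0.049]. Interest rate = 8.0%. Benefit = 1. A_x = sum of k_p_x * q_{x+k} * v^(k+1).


v = 0.925926
Year 0: k_p_x=1.0, q=0.025, term=0.023148
Year 1: k_p_x=0.975, q=0.033, term=0.027585
Year 2: k_p_x=0.942825, q=0.032, term=0.02395
Year 3: k_p_x=0.912655, q=0.007, term=0.004696
Year 4: k_p_x=0.906266, q=0.032, term=0.019737
Year 5: k_p_x=0.877266, q=0.049, term=0.027088
A_x = 0.1262


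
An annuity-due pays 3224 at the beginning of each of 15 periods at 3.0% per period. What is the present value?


PV_due = PMT * (1-(1+i)^(-n))/i * (1+i)
PV_immediate = 38487.9027
PV_due = 38487.9027 * 1.03
= 39642.5398


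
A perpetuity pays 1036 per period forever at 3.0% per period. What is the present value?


PV = PMT / i
= 1036 / 0.03
= 34533.3333


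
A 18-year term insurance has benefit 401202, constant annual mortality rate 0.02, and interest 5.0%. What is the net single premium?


NSP = benefit * sum_{k=0}^{n-1} k_p_x * q * v^(k+1)
With constant q=0.02, v=0.952381
Sum = 0.203188
NSP = 401202 * 0.203188
= 81519.3073


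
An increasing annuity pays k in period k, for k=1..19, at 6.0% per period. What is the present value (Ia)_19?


(Ia)_n = sum_{k=1}^{n} k * v^k, v = 1/(1+i)
v = 0.943396
Sum computed term by term:
(Ia)_19 = 92.4643


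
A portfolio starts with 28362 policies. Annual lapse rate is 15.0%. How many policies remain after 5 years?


remaining = initial * (1 - lapse)^years
= 28362 * (1 - 0.15)^5
= 28362 * 0.443705
= 12584.3701


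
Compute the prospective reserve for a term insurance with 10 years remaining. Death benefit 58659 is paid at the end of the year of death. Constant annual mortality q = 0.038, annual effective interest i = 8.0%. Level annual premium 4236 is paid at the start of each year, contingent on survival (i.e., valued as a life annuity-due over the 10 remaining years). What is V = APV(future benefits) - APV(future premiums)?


v = 1/(1+i) = 0.925926
APV(future benefits) per unit = sum_{k=0}^{9} k_p_x * q * v^(k+1) = 0.220779
APV(future benefits) = 58659 * 0.220779 = 12950.693
Life annuity-due factor ä_{x:10} = sum_{k=0}^{9} k_p_x * v^k = 6.27478
APV(future premiums) = 4236 * 6.27478 = 26579.9685
V = 12950.693 - 26579.9685
= -13629.2756


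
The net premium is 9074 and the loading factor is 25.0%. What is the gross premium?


Gross = net * (1 + loading)
= 9074 * (1 + 0.25)
= 9074 * 1.25
= 11342.5


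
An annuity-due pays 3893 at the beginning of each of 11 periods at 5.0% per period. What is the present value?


PV_due = PMT * (1-(1+i)^(-n))/i * (1+i)
PV_immediate = 32336.8706
PV_due = 32336.8706 * 1.05
= 33953.7141


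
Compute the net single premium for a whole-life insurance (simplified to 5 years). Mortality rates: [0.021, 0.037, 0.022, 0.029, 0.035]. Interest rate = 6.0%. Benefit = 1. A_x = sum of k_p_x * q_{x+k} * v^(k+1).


v = 0.943396
Year 0: k_p_x=1.0, q=0.021, term=0.019811
Year 1: k_p_x=0.979, q=0.037, term=0.032238
Year 2: k_p_x=0.942777, q=0.022, term=0.017415
Year 3: k_p_x=0.922036, q=0.029, term=0.02118
Year 4: k_p_x=0.895297, q=0.035, term=0.023416
A_x = 0.1141


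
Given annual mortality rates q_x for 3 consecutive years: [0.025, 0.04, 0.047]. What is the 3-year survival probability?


p_k = 1 - q_k for each year
Survival = product of (1 - q_k)
= 0.975 * 0.96 * 0.953
= 0.892


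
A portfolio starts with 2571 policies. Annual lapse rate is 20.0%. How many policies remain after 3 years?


remaining = initial * (1 - lapse)^years
= 2571 * (1 - 0.2)^3
= 2571 * 0.512
= 1316.352


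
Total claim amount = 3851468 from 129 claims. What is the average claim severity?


severity = total / number
= 3851468 / 129
= 29856.3411


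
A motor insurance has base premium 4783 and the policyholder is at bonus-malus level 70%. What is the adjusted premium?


adjusted = base * BM_level / 100
= 4783 * 70 / 100
= 4783 * 0.7
= 3348.1


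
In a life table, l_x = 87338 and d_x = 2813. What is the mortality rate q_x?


q_x = d_x / l_x
= 2813 / 87338
= 0.0322


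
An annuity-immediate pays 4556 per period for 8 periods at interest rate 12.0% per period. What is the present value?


PV = PMT * (1 - (1+i)^(-n)) / i
= 4556 * (1 - (1+0.12)^(-8)) / 0.12
= 4556 * (1 - 0.403883) / 0.12
= 4556 * 4.96764
= 22632.5668


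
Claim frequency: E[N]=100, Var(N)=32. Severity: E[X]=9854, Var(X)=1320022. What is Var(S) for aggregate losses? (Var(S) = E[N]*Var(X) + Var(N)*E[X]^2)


Var(S) = E[N]*Var(X) + Var(N)*E[X]^2
= 100*1320022 + 32*9854^2
= 132002200 + 3107242112
= 3.2392e+09


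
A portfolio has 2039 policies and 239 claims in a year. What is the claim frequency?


frequency = claims / policies
= 239 / 2039
= 0.1172


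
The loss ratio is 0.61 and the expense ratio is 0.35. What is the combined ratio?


Combined ratio = loss ratio + expense ratio
= 0.61 + 0.35
= 0.96


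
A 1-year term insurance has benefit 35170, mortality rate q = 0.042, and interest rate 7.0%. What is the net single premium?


NSP = benefit * q * v
v = 1/(1+i) = 0.934579
NSP = 35170 * 0.042 * 0.934579
= 1380.5047


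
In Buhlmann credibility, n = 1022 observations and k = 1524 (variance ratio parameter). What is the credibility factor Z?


Z = n / (n + k)
= 1022 / (1022 + 1524)
= 1022 / 2546
= 0.4014


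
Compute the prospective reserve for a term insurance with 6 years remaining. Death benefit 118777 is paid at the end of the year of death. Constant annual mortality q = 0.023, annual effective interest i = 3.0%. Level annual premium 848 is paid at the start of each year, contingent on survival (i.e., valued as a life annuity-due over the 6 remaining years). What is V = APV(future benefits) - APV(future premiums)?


v = 1/(1+i) = 0.970874
APV(future benefits) per unit = sum_{k=0}^{5} k_p_x * q * v^(k+1) = 0.117883
APV(future benefits) = 118777 * 0.117883 = 14001.7895
Life annuity-due factor ä_{x:6} = sum_{k=0}^{5} k_p_x * v^k = 5.279108
APV(future premiums) = 848 * 5.279108 = 4476.6839
V = 14001.7895 - 4476.6839
= 9525.1056


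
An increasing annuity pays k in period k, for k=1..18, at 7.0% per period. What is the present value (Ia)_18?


(Ia)_n = sum_{k=1}^{n} k * v^k, v = 1/(1+i)
v = 0.934579
Sum computed term by term:
(Ia)_18 = 77.681


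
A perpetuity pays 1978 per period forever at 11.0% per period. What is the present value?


PV = PMT / i
= 1978 / 0.11
= 17981.8182


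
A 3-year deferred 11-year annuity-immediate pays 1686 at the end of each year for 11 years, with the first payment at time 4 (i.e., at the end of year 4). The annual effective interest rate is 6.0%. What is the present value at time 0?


PV at time 3 of the 11-year annuity-immediate:
a_n = 1686 * (1-(1+0.06)^(-11))/0.06 = 13297.2705
Discount back 3 years to time 0:
PV = 13297.2705 * (1+0.06)^(-3)
= 13297.2705 * 0.839619
= 11164.6448


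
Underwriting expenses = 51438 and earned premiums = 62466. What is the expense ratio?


Expense ratio = expenses / premiums
= 51438 / 62466
= 0.8235


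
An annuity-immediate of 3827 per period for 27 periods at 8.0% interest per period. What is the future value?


FV = PMT * ((1+i)^n - 1) / i
= 3827 * ((1.08)^27 - 1) / 0.08
= 3827 * (7.988061 - 1) / 0.08
= 334291.3905


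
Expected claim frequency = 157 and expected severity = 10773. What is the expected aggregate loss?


E[S] = E[N] * E[X]
= 157 * 10773
= 1.6914e+06


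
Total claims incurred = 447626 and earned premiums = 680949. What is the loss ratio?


Loss ratio = claims / premiums
= 447626 / 680949
= 0.6574


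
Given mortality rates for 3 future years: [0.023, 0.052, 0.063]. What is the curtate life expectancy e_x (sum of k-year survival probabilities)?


e_x = sum_{k=1}^{n} k_p_x
k_p_x values:
  1_p_x = 0.977
  2_p_x = 0.926196
  3_p_x = 0.867846
e_x = 2.771


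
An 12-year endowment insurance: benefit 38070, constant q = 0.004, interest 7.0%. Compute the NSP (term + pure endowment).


Term component = 1187.0389
Pure endowment = 12_p_x * v^12 * benefit = 0.953042 * 0.444012 * 38070 = 16109.7799
NSP = 17296.8188


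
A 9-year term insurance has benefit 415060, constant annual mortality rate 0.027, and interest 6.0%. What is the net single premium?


NSP = benefit * sum_{k=0}^{n-1} k_p_x * q * v^(k+1)
With constant q=0.027, v=0.943396
Sum = 0.16676
NSP = 415060 * 0.16676
= 69215.5791


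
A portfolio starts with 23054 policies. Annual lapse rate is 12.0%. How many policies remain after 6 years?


remaining = initial * (1 - lapse)^years
= 23054 * (1 - 0.12)^6
= 23054 * 0.464404
= 10706.3718


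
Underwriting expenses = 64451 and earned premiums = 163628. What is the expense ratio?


Expense ratio = expenses / premiums
= 64451 / 163628
= 0.3939


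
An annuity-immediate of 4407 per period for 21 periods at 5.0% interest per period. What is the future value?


FV = PMT * ((1+i)^n - 1) / i
= 4407 * ((1.05)^21 - 1) / 0.05
= 4407 * (2.785963 - 1) / 0.05
= 157414.7427


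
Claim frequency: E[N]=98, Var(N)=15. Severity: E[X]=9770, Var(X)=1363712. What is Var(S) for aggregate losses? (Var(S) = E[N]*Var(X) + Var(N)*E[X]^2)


Var(S) = E[N]*Var(X) + Var(N)*E[X]^2
= 98*1363712 + 15*9770^2
= 133643776 + 1431793500
= 1.5654e+09


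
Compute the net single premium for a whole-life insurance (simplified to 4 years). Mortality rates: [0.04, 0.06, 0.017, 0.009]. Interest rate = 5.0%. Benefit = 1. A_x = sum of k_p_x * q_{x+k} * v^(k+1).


v = 0.952381
Year 0: k_p_x=1.0, q=0.04, term=0.038095
Year 1: k_p_x=0.96, q=0.06, term=0.052245
Year 2: k_p_x=0.9024, q=0.017, term=0.013252
Year 3: k_p_x=0.887059, q=0.009, term=0.006568
A_x = 0.1102


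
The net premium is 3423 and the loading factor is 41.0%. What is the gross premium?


Gross = net * (1 + loading)
= 3423 * (1 + 0.41)
= 3423 * 1.41
= 4826.43


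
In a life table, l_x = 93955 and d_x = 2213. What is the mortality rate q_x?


q_x = d_x / l_x
= 2213 / 93955
= 0.0236


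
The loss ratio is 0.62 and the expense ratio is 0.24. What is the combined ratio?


Combined ratio = loss ratio + expense ratio
= 0.62 + 0.24
= 0.86


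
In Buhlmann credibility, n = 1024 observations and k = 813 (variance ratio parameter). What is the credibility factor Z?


Z = n / (n + k)
= 1024 / (1024 + 813)
= 1024 / 1837
= 0.5574


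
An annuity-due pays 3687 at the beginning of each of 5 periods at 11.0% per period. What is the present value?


PV_due = PMT * (1-(1+i)^(-n))/i * (1+i)
PV_immediate = 13626.7723
PV_due = 13626.7723 * 1.11
= 15125.7173


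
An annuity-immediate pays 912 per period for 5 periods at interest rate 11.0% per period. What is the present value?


PV = PMT * (1 - (1+i)^(-n)) / i
= 912 * (1 - (1+0.11)^(-5)) / 0.11
= 912 * (1 - 0.593451) / 0.11
= 912 * 3.695897
= 3370.6581


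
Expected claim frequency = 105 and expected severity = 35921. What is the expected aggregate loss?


E[S] = E[N] * E[X]
= 105 * 35921
= 3.7717e+06


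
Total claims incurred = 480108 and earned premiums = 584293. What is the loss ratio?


Loss ratio = claims / premiums
= 480108 / 584293
= 0.8217


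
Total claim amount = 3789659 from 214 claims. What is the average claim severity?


severity = total / number
= 3789659 / 214
= 17708.6869


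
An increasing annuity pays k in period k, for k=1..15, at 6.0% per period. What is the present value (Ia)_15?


(Ia)_n = sum_{k=1}^{n} k * v^k, v = 1/(1+i)
v = 0.943396
Sum computed term by term:
(Ia)_15 = 67.2668


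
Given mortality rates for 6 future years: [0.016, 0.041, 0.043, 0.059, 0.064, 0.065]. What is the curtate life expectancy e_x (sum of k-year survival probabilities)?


e_x = sum_{k=1}^{n} k_p_x
k_p_x values:
  1_p_x = 0.984
  2_p_x = 0.943656
  3_p_x = 0.903079
  4_p_x = 0.849797
  5_p_x = 0.79541
  6_p_x = 0.743708
e_x = 5.2197


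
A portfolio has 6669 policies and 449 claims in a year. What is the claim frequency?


frequency = claims / policies
= 449 / 6669
= 0.0673


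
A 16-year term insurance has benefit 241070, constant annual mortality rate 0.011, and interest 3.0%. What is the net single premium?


NSP = benefit * sum_{k=0}^{n-1} k_p_x * q * v^(k+1)
With constant q=0.011, v=0.970874
Sum = 0.12822
NSP = 241070 * 0.12822
= 30909.9603


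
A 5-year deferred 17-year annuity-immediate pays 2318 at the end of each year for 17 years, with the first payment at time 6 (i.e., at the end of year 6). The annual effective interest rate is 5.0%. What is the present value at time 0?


PV at time 5 of the 17-year annuity-immediate:
a_n = 2318 * (1-(1+0.05)^(-17))/0.05 = 26133.2856
Discount back 5 years to time 0:
PV = 26133.2856 * (1+0.05)^(-5)
= 26133.2856 * 0.783526
= 20476.1131


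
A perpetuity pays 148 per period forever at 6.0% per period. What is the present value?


PV = PMT / i
= 148 / 0.06
= 2466.6667


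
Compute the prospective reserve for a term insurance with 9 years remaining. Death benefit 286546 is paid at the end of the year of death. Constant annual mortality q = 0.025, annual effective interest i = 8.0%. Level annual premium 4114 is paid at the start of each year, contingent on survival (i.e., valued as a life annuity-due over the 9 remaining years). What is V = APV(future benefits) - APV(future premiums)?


v = 1/(1+i) = 0.925926
APV(future benefits) per unit = sum_{k=0}^{8} k_p_x * q * v^(k+1) = 0.143258
APV(future benefits) = 286546 * 0.143258 = 41050.0348
Life annuity-due factor ä_{x:9} = sum_{k=0}^{8} k_p_x * v^k = 6.18875
APV(future premiums) = 4114 * 6.18875 = 25460.5167
V = 41050.0348 - 25460.5167
= 15589.5181


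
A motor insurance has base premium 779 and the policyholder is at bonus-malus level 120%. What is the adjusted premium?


adjusted = base * BM_level / 100
= 779 * 120 / 100
= 779 * 1.2
= 934.8


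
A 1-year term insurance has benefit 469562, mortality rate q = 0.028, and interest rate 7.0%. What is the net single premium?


NSP = benefit * q * v
v = 1/(1+i) = 0.934579
NSP = 469562 * 0.028 * 0.934579
= 12287.6037


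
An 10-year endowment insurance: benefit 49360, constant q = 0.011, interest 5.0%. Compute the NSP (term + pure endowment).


Term component = 4008.7417
Pure endowment = 10_p_x * v^10 * benefit = 0.895288 * 0.613913 * 49360 = 27129.7053
NSP = 31138.447


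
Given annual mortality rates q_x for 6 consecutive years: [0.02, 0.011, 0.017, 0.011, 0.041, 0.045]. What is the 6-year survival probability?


p_k = 1 - q_k for each year
Survival = product of (1 - q_k)
= 0.98 * 0.989 * 0.983 * 0.989 * 0.959 * 0.955
= 0.863


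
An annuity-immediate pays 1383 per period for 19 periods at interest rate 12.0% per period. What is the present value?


PV = PMT * (1 - (1+i)^(-n)) / i
= 1383 * (1 - (1+0.12)^(-19)) / 0.12
= 1383 * (1 - 0.116107) / 0.12
= 1383 * 7.365777
= 10186.8694


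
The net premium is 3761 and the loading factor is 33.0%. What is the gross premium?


Gross = net * (1 + loading)
= 3761 * (1 + 0.33)
= 3761 * 1.33
= 5002.13


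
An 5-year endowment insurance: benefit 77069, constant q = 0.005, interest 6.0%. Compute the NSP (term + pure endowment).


Term component = 1607.9996
Pure endowment = 5_p_x * v^5 * benefit = 0.975249 * 0.747258 * 77069 = 56165.0049
NSP = 57773.0045


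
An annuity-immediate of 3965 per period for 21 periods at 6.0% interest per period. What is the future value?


FV = PMT * ((1+i)^n - 1) / i
= 3965 * ((1.06)^21 - 1) / 0.06
= 3965 * (3.399564 - 1) / 0.06
= 158571.1613


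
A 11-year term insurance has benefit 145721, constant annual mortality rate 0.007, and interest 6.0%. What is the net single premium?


NSP = benefit * sum_{k=0}^{n-1} k_p_x * q * v^(k+1)
With constant q=0.007, v=0.943396
Sum = 0.053533
NSP = 145721 * 0.053533
= 7800.8448


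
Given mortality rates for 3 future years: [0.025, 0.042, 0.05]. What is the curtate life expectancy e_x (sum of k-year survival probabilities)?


e_x = sum_{k=1}^{n} k_p_x
k_p_x values:
  1_p_x = 0.975
  2_p_x = 0.93405
  3_p_x = 0.887347
e_x = 2.7964


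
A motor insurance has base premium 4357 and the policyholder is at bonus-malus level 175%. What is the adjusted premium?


adjusted = base * BM_level / 100
= 4357 * 175 / 100
= 4357 * 1.75
= 7624.75


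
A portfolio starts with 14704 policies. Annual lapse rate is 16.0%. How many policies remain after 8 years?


remaining = initial * (1 - lapse)^years
= 14704 * (1 - 0.16)^8
= 14704 * 0.247876
= 3644.7671


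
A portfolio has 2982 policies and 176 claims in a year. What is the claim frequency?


frequency = claims / policies
= 176 / 2982
= 0.059


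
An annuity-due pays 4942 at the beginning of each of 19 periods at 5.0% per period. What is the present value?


PV_due = PMT * (1-(1+i)^(-n))/i * (1+i)
PV_immediate = 59725.6557
PV_due = 59725.6557 * 1.05
= 62711.9385


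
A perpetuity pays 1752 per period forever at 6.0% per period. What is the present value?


PV = PMT / i
= 1752 / 0.06
= 29200.0


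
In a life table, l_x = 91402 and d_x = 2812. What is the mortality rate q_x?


q_x = d_x / l_x
= 2812 / 91402
= 0.0308


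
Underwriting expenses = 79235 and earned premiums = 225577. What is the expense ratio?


Expense ratio = expenses / premiums
= 79235 / 225577
= 0.3513


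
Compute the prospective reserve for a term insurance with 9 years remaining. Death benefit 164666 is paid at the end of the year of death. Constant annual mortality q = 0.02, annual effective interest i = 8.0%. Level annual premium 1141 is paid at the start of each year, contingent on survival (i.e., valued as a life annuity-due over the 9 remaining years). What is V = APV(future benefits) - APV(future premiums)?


v = 1/(1+i) = 0.925926
APV(future benefits) per unit = sum_{k=0}^{8} k_p_x * q * v^(k+1) = 0.116584
APV(future benefits) = 164666 * 0.116584 = 19197.373
Life annuity-due factor ä_{x:9} = sum_{k=0}^{8} k_p_x * v^k = 6.29552
APV(future premiums) = 1141 * 6.29552 = 7183.1886
V = 19197.373 - 7183.1886
= 12014.1843


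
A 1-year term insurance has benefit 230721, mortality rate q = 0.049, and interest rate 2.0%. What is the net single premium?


NSP = benefit * q * v
v = 1/(1+i) = 0.980392
NSP = 230721 * 0.049 * 0.980392
= 11083.6559


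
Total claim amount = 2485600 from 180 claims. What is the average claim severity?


severity = total / number
= 2485600 / 180
= 13808.8889


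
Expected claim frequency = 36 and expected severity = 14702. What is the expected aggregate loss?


E[S] = E[N] * E[X]
= 36 * 14702
= 529272


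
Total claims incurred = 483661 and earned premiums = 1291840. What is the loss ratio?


Loss ratio = claims / premiums
= 483661 / 1291840
= 0.3744


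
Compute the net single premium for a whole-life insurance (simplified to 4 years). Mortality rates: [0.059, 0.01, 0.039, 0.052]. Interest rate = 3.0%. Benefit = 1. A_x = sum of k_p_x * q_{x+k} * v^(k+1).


v = 0.970874
Year 0: k_p_x=1.0, q=0.059, term=0.057282
Year 1: k_p_x=0.941, q=0.01, term=0.00887
Year 2: k_p_x=0.93159, q=0.039, term=0.033249
Year 3: k_p_x=0.895258, q=0.052, term=0.041362
A_x = 0.1408


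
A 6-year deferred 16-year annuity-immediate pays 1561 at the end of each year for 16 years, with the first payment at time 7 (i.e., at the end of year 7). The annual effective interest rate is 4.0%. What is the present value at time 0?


PV at time 6 of the 16-year annuity-immediate:
a_n = 1561 * (1-(1+0.04)^(-16))/0.04 = 18189.2334
Discount back 6 years to time 0:
PV = 18189.2334 * (1+0.04)^(-6)
= 18189.2334 * 0.790315
= 14375.2154


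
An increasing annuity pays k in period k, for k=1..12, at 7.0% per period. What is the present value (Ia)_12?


(Ia)_n = sum_{k=1}^{n} k * v^k, v = 1/(1+i)
v = 0.934579
Sum computed term by term:
(Ia)_12 = 45.2933


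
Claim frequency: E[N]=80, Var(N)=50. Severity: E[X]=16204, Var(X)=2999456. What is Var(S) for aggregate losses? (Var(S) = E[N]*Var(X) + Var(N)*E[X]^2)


Var(S) = E[N]*Var(X) + Var(N)*E[X]^2
= 80*2999456 + 50*16204^2
= 239956480 + 13128480800
= 1.3368e+10


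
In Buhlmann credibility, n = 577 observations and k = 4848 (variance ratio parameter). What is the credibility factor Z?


Z = n / (n + k)
= 577 / (577 + 4848)
= 577 / 5425
= 0.1064


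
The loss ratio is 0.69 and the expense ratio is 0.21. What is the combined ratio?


Combined ratio = loss ratio + expense ratio
= 0.69 + 0.21
= 0.9


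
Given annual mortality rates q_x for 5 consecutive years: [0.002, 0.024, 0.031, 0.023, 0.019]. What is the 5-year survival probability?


p_k = 1 - q_k for each year
Survival = product of (1 - q_k)
= 0.998 * 0.976 * 0.969 * 0.977 * 0.981
= 0.9046


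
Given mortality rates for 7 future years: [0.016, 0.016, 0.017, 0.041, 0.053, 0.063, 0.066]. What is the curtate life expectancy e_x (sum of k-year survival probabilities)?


e_x = sum_{k=1}^{n} k_p_x
k_p_x values:
  1_p_x = 0.984
  2_p_x = 0.968256
  3_p_x = 0.951796
  4_p_x = 0.912772
  5_p_x = 0.864395
  6_p_x = 0.809938
  7_p_x = 0.756482
e_x = 6.2476


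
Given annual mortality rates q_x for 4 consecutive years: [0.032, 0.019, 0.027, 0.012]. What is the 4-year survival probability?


p_k = 1 - q_k for each year
Survival = product of (1 - q_k)
= 0.968 * 0.981 * 0.973 * 0.988
= 0.9129


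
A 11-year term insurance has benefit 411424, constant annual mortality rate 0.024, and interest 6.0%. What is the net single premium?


NSP = benefit * sum_{k=0}^{n-1} k_p_x * q * v^(k+1)
With constant q=0.024, v=0.943396
Sum = 0.170498
NSP = 411424 * 0.170498
= 70146.7987


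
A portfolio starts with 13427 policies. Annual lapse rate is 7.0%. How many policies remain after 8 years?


remaining = initial * (1 - lapse)^years
= 13427 * (1 - 0.07)^8
= 13427 * 0.559582
= 7513.505


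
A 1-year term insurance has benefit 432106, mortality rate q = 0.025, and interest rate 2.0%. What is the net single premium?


NSP = benefit * q * v
v = 1/(1+i) = 0.980392
NSP = 432106 * 0.025 * 0.980392
= 10590.8333


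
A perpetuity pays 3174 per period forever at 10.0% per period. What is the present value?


PV = PMT / i
= 3174 / 0.1
= 31740.0


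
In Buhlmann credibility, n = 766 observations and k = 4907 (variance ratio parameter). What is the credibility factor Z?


Z = n / (n + k)
= 766 / (766 + 4907)
= 766 / 5673
= 0.135


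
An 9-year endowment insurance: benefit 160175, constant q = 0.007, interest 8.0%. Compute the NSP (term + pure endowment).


Term component = 6835.5874
Pure endowment = 9_p_x * v^9 * benefit = 0.938735 * 0.500249 * 160175 = 75218.4136
NSP = 82054.001


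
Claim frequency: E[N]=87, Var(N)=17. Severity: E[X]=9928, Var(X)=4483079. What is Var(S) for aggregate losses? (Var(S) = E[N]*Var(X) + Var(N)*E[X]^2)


Var(S) = E[N]*Var(X) + Var(N)*E[X]^2
= 87*4483079 + 17*9928^2
= 390027873 + 1675608128
= 2.0656e+09


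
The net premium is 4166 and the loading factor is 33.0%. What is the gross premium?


Gross = net * (1 + loading)
= 4166 * (1 + 0.33)
= 4166 * 1.33
= 5540.78


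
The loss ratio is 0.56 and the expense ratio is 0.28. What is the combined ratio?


Combined ratio = loss ratio + expense ratio
= 0.56 + 0.28
= 0.84


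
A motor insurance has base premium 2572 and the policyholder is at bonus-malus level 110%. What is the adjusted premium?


adjusted = base * BM_level / 100
= 2572 * 110 / 100
= 2572 * 1.1
= 2829.2


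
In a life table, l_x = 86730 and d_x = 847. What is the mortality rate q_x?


q_x = d_x / l_x
= 847 / 86730
= 0.0098


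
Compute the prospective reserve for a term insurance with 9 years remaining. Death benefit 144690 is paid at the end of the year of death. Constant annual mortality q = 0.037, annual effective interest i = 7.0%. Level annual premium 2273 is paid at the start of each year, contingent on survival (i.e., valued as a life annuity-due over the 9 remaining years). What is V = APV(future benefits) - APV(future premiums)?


v = 1/(1+i) = 0.934579
APV(future benefits) per unit = sum_{k=0}^{8} k_p_x * q * v^(k+1) = 0.211827
APV(future benefits) = 144690 * 0.211827 = 30649.1849
Life annuity-due factor ä_{x:9} = sum_{k=0}^{8} k_p_x * v^k = 6.125795
APV(future premiums) = 2273 * 6.125795 = 13923.9323
V = 30649.1849 - 13923.9323
= 16725.2527


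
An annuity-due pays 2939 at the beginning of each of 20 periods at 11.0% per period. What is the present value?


PV_due = PMT * (1-(1+i)^(-n))/i * (1+i)
PV_immediate = 23404.2213
PV_due = 23404.2213 * 1.11
= 25978.6857


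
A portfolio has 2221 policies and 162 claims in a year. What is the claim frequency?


frequency = claims / policies
= 162 / 2221
= 0.0729


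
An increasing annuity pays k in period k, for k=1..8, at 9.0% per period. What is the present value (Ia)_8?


(Ia)_n = sum_{k=1}^{n} k * v^k, v = 1/(1+i)
v = 0.917431
Sum computed term by term:
(Ia)_8 = 22.4225


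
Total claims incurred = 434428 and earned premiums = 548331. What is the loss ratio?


Loss ratio = claims / premiums
= 434428 / 548331
= 0.7923


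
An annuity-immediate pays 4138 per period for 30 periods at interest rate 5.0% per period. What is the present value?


PV = PMT * (1 - (1+i)^(-n)) / i
= 4138 * (1 - (1+0.05)^(-30)) / 0.05
= 4138 * (1 - 0.231377) / 0.05
= 4138 * 15.372451
= 63611.2023


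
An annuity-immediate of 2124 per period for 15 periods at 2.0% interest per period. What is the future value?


FV = PMT * ((1+i)^n - 1) / i
= 2124 * ((1.02)^15 - 1) / 0.02
= 2124 * (1.345868 - 1) / 0.02
= 36731.2175


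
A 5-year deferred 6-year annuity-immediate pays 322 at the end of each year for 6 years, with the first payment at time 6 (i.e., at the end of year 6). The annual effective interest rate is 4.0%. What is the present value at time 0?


PV at time 5 of the 6-year annuity-immediate:
a_n = 322 * (1-(1+0.04)^(-6))/0.04 = 1687.9681
Discount back 5 years to time 0:
PV = 1687.9681 * (1+0.04)^(-5)
= 1687.9681 * 0.821927
= 1387.3867


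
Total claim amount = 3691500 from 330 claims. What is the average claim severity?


severity = total / number
= 3691500 / 330
= 11186.3636


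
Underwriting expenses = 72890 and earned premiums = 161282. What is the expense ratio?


Expense ratio = expenses / premiums
= 72890 / 161282
= 0.4519


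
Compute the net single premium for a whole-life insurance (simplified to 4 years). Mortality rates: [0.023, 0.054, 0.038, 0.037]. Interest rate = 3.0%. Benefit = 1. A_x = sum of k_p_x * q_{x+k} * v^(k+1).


v = 0.970874
Year 0: k_p_x=1.0, q=0.023, term=0.02233
Year 1: k_p_x=0.977, q=0.054, term=0.049729
Year 2: k_p_x=0.924242, q=0.038, term=0.032141
Year 3: k_p_x=0.889121, q=0.037, term=0.029229
A_x = 0.1334


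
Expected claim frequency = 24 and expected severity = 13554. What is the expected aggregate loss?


E[S] = E[N] * E[X]
= 24 * 13554
= 325296


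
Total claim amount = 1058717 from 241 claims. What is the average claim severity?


severity = total / number
= 1058717 / 241
= 4393.0166


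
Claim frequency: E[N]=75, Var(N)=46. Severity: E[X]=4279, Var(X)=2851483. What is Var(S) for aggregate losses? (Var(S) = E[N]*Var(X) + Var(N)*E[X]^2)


Var(S) = E[N]*Var(X) + Var(N)*E[X]^2
= 75*2851483 + 46*4279^2
= 213861225 + 842252686
= 1.0561e+09


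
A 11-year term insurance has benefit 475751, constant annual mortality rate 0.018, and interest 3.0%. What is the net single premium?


NSP = benefit * sum_{k=0}^{n-1} k_p_x * q * v^(k+1)
With constant q=0.018, v=0.970874
Sum = 0.153156
NSP = 475751 * 0.153156
= 72864.0049


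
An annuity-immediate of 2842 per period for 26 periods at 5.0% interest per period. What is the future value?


FV = PMT * ((1+i)^n - 1) / i
= 2842 * ((1.05)^26 - 1) / 0.05
= 2842 * (3.555673 - 1) / 0.05
= 145264.4356


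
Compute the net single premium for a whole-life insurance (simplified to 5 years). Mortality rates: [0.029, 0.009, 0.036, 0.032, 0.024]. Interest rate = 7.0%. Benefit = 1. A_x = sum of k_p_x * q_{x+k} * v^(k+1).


v = 0.934579
Year 0: k_p_x=1.0, q=0.029, term=0.027103
Year 1: k_p_x=0.971, q=0.009, term=0.007633
Year 2: k_p_x=0.962261, q=0.036, term=0.028278
Year 3: k_p_x=0.92762, q=0.032, term=0.022646
Year 4: k_p_x=0.897936, q=0.024, term=0.015365
A_x = 0.101


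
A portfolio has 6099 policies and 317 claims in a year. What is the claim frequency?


frequency = claims / policies
= 317 / 6099
= 0.052


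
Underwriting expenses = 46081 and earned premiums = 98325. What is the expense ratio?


Expense ratio = expenses / premiums
= 46081 / 98325
= 0.4687


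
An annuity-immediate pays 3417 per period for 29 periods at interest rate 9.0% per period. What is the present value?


PV = PMT * (1 - (1+i)^(-n)) / i
= 3417 * (1 - (1+0.09)^(-29)) / 0.09
= 3417 * (1 - 0.082155) / 0.09
= 3417 * 10.198283
= 34847.5327


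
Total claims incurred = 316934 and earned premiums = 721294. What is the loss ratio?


Loss ratio = claims / premiums
= 316934 / 721294
= 0.4394


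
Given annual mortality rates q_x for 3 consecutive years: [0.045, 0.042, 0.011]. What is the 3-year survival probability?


p_k = 1 - q_k for each year
Survival = product of (1 - q_k)
= 0.955 * 0.958 * 0.989
= 0.9048


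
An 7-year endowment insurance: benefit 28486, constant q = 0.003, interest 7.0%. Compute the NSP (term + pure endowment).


Term component = 456.8033
Pure endowment = 7_p_x * v^7 * benefit = 0.979188 * 0.62275 * 28486 = 17370.4526
NSP = 17827.2559


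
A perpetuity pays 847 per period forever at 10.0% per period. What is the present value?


PV = PMT / i
= 847 / 0.1
= 8470.0


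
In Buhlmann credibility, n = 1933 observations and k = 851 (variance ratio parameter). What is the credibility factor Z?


Z = n / (n + k)
= 1933 / (1933 + 851)
= 1933 / 2784
= 0.6943


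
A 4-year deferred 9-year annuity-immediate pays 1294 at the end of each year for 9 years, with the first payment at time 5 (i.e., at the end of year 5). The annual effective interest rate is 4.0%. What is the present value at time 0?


PV at time 4 of the 9-year annuity-immediate:
a_n = 1294 * (1-(1+0.04)^(-9))/0.04 = 9621.3191
Discount back 4 years to time 0:
PV = 9621.3191 * (1+0.04)^(-4)
= 9621.3191 * 0.854804
= 8224.3439


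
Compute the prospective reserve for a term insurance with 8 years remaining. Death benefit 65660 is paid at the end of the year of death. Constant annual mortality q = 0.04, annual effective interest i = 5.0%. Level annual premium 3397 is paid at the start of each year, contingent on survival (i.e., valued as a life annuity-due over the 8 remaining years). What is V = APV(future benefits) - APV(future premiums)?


v = 1/(1+i) = 0.952381
APV(future benefits) per unit = sum_{k=0}^{7} k_p_x * q * v^(k+1) = 0.227438
APV(future benefits) = 65660 * 0.227438 = 14933.5685
Life annuity-due factor ä_{x:8} = sum_{k=0}^{7} k_p_x * v^k = 5.970243
APV(future premiums) = 3397 * 5.970243 = 20280.9164
V = 14933.5685 - 20280.9164
= -5347.3479


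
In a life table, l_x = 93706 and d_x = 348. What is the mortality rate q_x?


q_x = d_x / l_x
= 348 / 93706
= 0.0037


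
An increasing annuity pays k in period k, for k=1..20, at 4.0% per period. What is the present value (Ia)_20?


(Ia)_n = sum_{k=1}^{n} k * v^k, v = 1/(1+i)
v = 0.961538
Sum computed term by term:
(Ia)_20 = 125.155


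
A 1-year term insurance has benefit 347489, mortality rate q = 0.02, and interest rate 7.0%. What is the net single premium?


NSP = benefit * q * v
v = 1/(1+i) = 0.934579
NSP = 347489 * 0.02 * 0.934579
= 6495.1215


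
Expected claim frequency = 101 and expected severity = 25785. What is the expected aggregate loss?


E[S] = E[N] * E[X]
= 101 * 25785
= 2.6043e+06


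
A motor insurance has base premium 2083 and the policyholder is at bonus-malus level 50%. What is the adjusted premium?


adjusted = base * BM_level / 100
= 2083 * 50 / 100
= 2083 * 0.5
= 1041.5


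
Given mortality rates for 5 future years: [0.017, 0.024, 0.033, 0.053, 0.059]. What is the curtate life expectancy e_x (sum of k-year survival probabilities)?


e_x = sum_{k=1}^{n} k_p_x
k_p_x values:
  1_p_x = 0.983
  2_p_x = 0.959408
  3_p_x = 0.927748
  4_p_x = 0.878577
  5_p_x = 0.826741
e_x = 4.5755


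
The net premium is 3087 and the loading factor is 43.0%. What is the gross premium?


Gross = net * (1 + loading)
= 3087 * (1 + 0.43)
= 3087 * 1.43
= 4414.41


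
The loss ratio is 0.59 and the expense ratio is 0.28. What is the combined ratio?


Combined ratio = loss ratio + expense ratio
= 0.59 + 0.28
= 0.87


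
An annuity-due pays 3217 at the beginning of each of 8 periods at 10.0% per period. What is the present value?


PV_due = PMT * (1-(1+i)^(-n))/i * (1+i)
PV_immediate = 17162.4576
PV_due = 17162.4576 * 1.1
= 18878.7033


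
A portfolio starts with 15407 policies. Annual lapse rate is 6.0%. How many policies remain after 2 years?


remaining = initial * (1 - lapse)^years
= 15407 * (1 - 0.06)^2
= 15407 * 0.8836
= 13613.6252


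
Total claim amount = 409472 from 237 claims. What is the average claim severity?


severity = total / number
= 409472 / 237
= 1727.73


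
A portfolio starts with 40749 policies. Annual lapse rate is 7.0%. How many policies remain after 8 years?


remaining = initial * (1 - lapse)^years
= 40749 * (1 - 0.07)^8
= 40749 * 0.559582
= 22802.3992


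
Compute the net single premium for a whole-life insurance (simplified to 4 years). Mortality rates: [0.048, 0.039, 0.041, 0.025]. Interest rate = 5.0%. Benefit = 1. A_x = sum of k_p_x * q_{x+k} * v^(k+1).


v = 0.952381
Year 0: k_p_x=1.0, q=0.048, term=0.045714
Year 1: k_p_x=0.952, q=0.039, term=0.033676
Year 2: k_p_x=0.914872, q=0.041, term=0.032402
Year 3: k_p_x=0.877362, q=0.025, term=0.018045
A_x = 0.1298


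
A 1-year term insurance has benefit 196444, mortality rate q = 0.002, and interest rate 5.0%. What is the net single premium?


NSP = benefit * q * v
v = 1/(1+i) = 0.952381
NSP = 196444 * 0.002 * 0.952381
= 374.179


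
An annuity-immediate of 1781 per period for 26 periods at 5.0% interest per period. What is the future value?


FV = PMT * ((1+i)^n - 1) / i
= 1781 * ((1.05)^26 - 1) / 0.05
= 1781 * (3.555673 - 1) / 0.05
= 91033.0611


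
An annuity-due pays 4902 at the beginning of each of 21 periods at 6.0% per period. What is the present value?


PV_due = PMT * (1-(1+i)^(-n))/i * (1+i)
PV_immediate = 57667.5036
PV_due = 57667.5036 * 1.06
= 61127.5538


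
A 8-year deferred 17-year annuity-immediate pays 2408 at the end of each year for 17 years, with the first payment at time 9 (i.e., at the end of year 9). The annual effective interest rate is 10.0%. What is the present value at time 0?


PV at time 8 of the 17-year annuity-immediate:
a_n = 2408 * (1-(1+0.1)^(-17))/0.1 = 19315.9004
Discount back 8 years to time 0:
PV = 19315.9004 * (1+0.1)^(-8)
= 19315.9004 * 0.466507
= 9011.0101


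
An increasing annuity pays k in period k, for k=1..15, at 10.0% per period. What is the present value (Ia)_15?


(Ia)_n = sum_{k=1}^{n} k * v^k, v = 1/(1+i)
v = 0.909091
Sum computed term by term:
(Ia)_15 = 47.7581


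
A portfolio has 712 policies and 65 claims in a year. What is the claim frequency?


frequency = claims / policies
= 65 / 712
= 0.0913


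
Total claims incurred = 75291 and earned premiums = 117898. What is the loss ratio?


Loss ratio = claims / premiums
= 75291 / 117898
= 0.6386


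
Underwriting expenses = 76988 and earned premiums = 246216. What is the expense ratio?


Expense ratio = expenses / premiums
= 76988 / 246216
= 0.3127


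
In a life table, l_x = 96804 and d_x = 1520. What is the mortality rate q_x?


q_x = d_x / l_x
= 1520 / 96804
= 0.0157


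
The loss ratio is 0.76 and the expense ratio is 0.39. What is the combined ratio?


Combined ratio = loss ratio + expense ratio
= 0.76 + 0.39
= 1.15


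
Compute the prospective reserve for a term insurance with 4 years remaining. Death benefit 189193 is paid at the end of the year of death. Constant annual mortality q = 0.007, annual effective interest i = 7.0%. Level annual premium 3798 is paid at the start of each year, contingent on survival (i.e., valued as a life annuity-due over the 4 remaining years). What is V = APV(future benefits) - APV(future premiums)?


v = 1/(1+i) = 0.934579
APV(future benefits) per unit = sum_{k=0}^{3} k_p_x * q * v^(k+1) = 0.023477
APV(future benefits) = 189193 * 0.023477 = 4441.6085
Life annuity-due factor ä_{x:4} = sum_{k=0}^{3} k_p_x * v^k = 3.588566
APV(future premiums) = 3798 * 3.588566 = 13629.3741
V = 4441.6085 - 13629.3741
= -9187.7656


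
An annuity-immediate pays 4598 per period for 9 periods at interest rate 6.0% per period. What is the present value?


PV = PMT * (1 - (1+i)^(-n)) / i
= 4598 * (1 - (1+0.06)^(-9)) / 0.06
= 4598 * (1 - 0.591898) / 0.06
= 4598 * 6.801692
= 31274.1811


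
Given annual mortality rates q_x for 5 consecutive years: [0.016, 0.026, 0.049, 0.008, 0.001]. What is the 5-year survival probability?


p_k = 1 - q_k for each year
Survival = product of (1 - q_k)
= 0.984 * 0.974 * 0.951 * 0.992 * 0.999
= 0.9033


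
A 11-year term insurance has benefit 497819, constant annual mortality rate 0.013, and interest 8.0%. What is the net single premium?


NSP = benefit * sum_{k=0}^{n-1} k_p_x * q * v^(k+1)
With constant q=0.013, v=0.925926
Sum = 0.087871
NSP = 497819 * 0.087871
= 43743.6314


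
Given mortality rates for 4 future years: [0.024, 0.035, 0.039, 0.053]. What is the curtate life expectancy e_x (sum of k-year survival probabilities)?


e_x = sum_{k=1}^{n} k_p_x
k_p_x values:
  1_p_x = 0.976
  2_p_x = 0.94184
  3_p_x = 0.905108
  4_p_x = 0.857138
e_x = 3.6801


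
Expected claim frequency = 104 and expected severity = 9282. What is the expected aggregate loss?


E[S] = E[N] * E[X]
= 104 * 9282
= 965328


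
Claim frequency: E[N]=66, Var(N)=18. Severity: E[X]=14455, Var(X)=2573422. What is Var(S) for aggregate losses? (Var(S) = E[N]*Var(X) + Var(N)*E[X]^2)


Var(S) = E[N]*Var(X) + Var(N)*E[X]^2
= 66*2573422 + 18*14455^2
= 169845852 + 3761046450
= 3.9309e+09


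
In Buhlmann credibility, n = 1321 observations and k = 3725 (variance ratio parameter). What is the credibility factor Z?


Z = n / (n + k)
= 1321 / (1321 + 3725)
= 1321 / 5046
= 0.2618


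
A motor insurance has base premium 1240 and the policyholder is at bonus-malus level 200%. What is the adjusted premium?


adjusted = base * BM_level / 100
= 1240 * 200 / 100
= 1240 * 2.0
= 2480.0
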